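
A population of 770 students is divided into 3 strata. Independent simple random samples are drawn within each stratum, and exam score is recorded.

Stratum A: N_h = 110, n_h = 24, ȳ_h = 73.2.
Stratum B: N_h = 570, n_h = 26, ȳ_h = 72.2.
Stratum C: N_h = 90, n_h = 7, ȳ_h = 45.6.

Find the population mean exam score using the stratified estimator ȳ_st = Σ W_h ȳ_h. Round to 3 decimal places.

N = Σ N_h = 770. Stratum weights W_h = N_h/N.
ȳ_st = (110·73.2 + 570·72.2 + 90·45.6) / 770 = 69.23377

ȳ_st ≈ 69.234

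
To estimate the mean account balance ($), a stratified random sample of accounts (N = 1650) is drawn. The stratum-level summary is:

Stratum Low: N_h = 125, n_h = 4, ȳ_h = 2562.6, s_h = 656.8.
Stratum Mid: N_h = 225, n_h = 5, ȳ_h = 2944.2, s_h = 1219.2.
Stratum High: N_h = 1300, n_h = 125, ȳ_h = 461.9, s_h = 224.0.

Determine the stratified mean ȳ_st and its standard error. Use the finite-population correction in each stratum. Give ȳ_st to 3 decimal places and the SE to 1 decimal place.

ȳ_st = Σ W_h ȳ_h = (125·2562.6 + 225·2944.2 + 1300·461.9)/1650 = 959.53939
V̂(ȳ_st) = Σ W_h² (1 − n_h/N_h) s_h²/n_h, with W_h = N_h/N and N = 1650:
  stratum Low: (125/1650)²·(1 − 4/125)·656.8²/4 = 599.148
  stratum Mid: (225/1650)²·(1 − 5/225)·1219.2²/5 = 5405.27
  stratum High: (1300/1650)²·(1 − 125/1300)·224.0²/125 = 225.216
V̂(ȳ_st) = 6229.63
SE(ȳ_st) = √6229.63 = 78.928

ȳ_st ≈ 959.539, SE ≈ 78.9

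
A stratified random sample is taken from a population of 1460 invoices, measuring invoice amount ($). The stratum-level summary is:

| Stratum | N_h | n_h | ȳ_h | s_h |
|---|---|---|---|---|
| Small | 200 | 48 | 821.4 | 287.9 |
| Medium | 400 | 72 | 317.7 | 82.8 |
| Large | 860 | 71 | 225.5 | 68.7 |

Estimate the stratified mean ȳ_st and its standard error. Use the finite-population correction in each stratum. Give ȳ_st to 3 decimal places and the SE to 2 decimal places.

ȳ_st = Σ W_h ȳ_h = (200·821.4 + 400·317.7 + 860·225.5)/1460 = 332.39041
V̂(ȳ_st) = Σ W_h² (1 − n_h/N_h) s_h²/n_h, with W_h = N_h/N and N = 1460:
  stratum Small: (200/1460)²·(1 − 48/200)·287.9²/48 = 24.6269
  stratum Medium: (400/1460)²·(1 − 72/400)·82.8²/72 = 5.86079
  stratum Large: (860/1460)²·(1 − 71/860)·68.7²/71 = 21.1604
V̂(ȳ_st) = 51.6482
SE(ȳ_st) = √51.6482 = 7.18666

ȳ_st ≈ 332.390, SE ≈ 7.19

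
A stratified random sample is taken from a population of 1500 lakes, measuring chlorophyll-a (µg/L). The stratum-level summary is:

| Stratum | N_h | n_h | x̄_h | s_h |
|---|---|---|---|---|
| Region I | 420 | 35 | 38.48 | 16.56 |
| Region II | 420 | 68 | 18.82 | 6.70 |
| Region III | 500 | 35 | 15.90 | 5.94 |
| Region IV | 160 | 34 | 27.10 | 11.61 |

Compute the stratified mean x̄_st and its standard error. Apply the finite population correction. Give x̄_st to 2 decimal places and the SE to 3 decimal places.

x̄_st ≈ 24.23, SE ≈ 0.864

x̄_st = Σ W_h x̄_h = (420·38.48 + 420·18.82 + 500·15.90 + 160·27.10)/1500 = 24.23467
V̂(x̄_st) = Σ W_h² (1 − n_h/N_h) s_h²/n_h, with W_h = N_h/N and N = 1500:
  stratum Region I: (420/1500)²·(1 − 35/420)·16.56²/35 = 0.563093
  stratum Region II: (420/1500)²·(1 − 68/420)·6.70²/68 = 0.0433761
  stratum Region III: (500/1500)²·(1 − 35/500)·5.94²/35 = 0.104171
  stratum Region IV: (160/1500)²·(1 − 34/160)·11.61²/34 = 0.0355217
V̂(x̄_st) = 0.746161
SE(x̄_st) = √0.746161 = 0.863806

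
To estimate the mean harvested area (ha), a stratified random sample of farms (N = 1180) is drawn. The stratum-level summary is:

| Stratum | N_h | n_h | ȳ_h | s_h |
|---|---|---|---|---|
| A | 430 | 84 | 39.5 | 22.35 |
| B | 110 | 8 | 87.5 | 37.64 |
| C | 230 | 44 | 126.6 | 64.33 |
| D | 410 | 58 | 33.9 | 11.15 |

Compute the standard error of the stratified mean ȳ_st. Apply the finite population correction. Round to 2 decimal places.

V̂(ȳ_st) = Σ W_h² (1 − n_h/N_h) s_h²/n_h, with W_h = N_h/N and N = 1180:
  stratum A: (430/1180)²·(1 − 84/430)·22.35²/84 = 0.635413
  stratum B: (110/1180)²·(1 − 8/110)·37.64²/8 = 1.42705
  stratum C: (230/1180)²·(1 − 44/230)·64.33²/44 = 2.88969
  stratum D: (410/1180)²·(1 − 58/410)·11.15²/58 = 0.222169
V̂(ȳ_st) = 5.17432
SE(ȳ_st) = √5.17432 = 2.27471

SE(ȳ_st) ≈ 2.27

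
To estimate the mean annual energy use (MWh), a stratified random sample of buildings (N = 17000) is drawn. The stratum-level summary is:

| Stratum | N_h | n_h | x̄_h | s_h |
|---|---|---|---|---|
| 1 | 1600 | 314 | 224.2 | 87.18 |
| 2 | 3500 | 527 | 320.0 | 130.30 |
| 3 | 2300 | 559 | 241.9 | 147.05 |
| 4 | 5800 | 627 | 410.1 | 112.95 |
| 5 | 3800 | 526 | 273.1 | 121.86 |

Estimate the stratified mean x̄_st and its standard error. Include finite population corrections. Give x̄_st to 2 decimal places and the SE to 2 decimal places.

x̄_st ≈ 320.67, SE ≈ 2.28

x̄_st = Σ W_h x̄_h = (1600·224.2 + 3500·320.0 + 2300·241.9 + 5800·410.1 + 3800·273.1)/17000 = 320.67353
V̂(x̄_st) = Σ W_h² (1 − n_h/N_h) s_h²/n_h, with W_h = N_h/N and N = 17000:
  stratum 1: (1600/17000)²·(1 − 314/1600)·87.18²/314 = 0.172333
  stratum 2: (3500/17000)²·(1 − 527/3500)·130.30²/527 = 1.15996
  stratum 3: (2300/17000)²·(1 − 559/2300)·147.05²/559 = 0.535978
  stratum 4: (5800/17000)²·(1 − 627/5800)·112.95²/627 = 2.11241
  stratum 5: (3800/17000)²·(1 − 526/3800)·121.86²/526 = 1.21535
V̂(x̄_st) = 5.19603
SE(x̄_st) = √5.19603 = 2.27948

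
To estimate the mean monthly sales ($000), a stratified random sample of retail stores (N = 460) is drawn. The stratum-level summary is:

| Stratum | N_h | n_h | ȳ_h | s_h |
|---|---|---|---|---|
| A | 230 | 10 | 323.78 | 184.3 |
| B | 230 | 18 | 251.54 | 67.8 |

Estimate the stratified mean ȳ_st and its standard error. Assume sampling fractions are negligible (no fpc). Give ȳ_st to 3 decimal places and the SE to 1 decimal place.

ȳ_st = Σ W_h ȳ_h = (230·323.78 + 230·251.54)/460 = 287.66000
V̂(ȳ_st) = Σ W_h² s_h²/n_h, with W_h = N_h/N and N = 460:
  stratum A: (230/460)²·184.3²/10 = 849.162
  stratum B: (230/460)²·67.8²/18 = 63.845
V̂(ȳ_st) = 913.007
SE(ȳ_st) = √913.007 = 30.216

ȳ_st ≈ 287.660, SE ≈ 30.2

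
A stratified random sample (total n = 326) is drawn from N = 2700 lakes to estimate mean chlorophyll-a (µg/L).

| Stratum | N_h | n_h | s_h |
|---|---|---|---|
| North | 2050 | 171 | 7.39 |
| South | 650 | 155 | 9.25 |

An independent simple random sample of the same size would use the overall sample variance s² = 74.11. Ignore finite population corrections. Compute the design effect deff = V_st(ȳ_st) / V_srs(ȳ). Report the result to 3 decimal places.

V̂(ȳ_st) = Σ W_h² s_h²/n_h, with W_h = N_h/N and N = 2700:
  stratum North: (2050/2700)²·7.39²/171 = 0.184108
  stratum South: (650/2700)²·9.25²/155 = 0.0319927
V_st = 0.216101
V_srs = s²/n = 74.11/326 = 0.227331
deff = V_st / V_srs = 0.216101/0.227331 = 0.9506

deff ≈ 0.951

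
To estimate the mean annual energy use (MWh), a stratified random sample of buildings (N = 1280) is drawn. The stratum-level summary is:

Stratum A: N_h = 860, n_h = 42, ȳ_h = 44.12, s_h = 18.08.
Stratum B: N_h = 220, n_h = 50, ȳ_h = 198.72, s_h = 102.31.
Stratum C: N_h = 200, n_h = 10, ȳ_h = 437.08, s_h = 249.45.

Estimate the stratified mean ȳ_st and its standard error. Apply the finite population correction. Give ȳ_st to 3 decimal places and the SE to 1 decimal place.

ȳ_st = Σ W_h ȳ_h = (860·44.12 + 220·198.72 + 200·437.08)/1280 = 132.09188
V̂(ȳ_st) = Σ W_h² (1 − n_h/N_h) s_h²/n_h, with W_h = N_h/N and N = 1280:
  stratum A: (860/1280)²·(1 − 42/860)·18.08²/42 = 3.34179
  stratum B: (220/1280)²·(1 − 50/220)·102.31²/50 = 4.77879
  stratum C: (200/1280)²·(1 − 10/200)·249.45²/10 = 144.321
V̂(ȳ_st) = 152.442
SE(ȳ_st) = √152.442 = 12.3467

ȳ_st ≈ 132.092, SE ≈ 12.3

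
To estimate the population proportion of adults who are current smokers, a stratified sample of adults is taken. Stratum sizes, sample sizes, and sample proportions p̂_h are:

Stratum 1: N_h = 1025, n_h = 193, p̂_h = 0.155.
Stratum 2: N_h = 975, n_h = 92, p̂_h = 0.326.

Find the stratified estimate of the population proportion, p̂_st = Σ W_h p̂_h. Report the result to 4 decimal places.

p̂_st ≈ 0.2384

N = 2000; stratum weights W_h = N_h/N.
p̂_st = Σ W_h p̂_h = (1025·0.155 + 975·0.326)/2000 = 0.23836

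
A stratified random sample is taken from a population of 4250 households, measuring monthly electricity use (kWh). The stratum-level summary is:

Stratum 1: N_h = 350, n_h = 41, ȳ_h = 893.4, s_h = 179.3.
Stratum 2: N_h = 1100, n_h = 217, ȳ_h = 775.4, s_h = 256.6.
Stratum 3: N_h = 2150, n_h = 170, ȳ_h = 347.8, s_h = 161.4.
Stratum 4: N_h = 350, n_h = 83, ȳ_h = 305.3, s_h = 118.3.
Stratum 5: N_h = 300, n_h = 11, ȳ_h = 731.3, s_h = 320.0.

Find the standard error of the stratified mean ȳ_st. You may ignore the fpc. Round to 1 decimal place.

V̂(ȳ_st) = Σ W_h² s_h²/n_h, with W_h = N_h/N and N = 4250:
  stratum 1: (350/4250)²·179.3²/41 = 5.31784
  stratum 2: (1100/4250)²·256.6²/217 = 20.3264
  stratum 3: (2150/4250)²·161.4²/170 = 39.2154
  stratum 4: (350/4250)²·118.3²/83 = 1.14354
  stratum 5: (300/4250)²·320.0²/11 = 46.3844
V̂(ȳ_st) = 112.388
SE(ȳ_st) = √112.388 = 10.6013

SE(ȳ_st) ≈ 10.6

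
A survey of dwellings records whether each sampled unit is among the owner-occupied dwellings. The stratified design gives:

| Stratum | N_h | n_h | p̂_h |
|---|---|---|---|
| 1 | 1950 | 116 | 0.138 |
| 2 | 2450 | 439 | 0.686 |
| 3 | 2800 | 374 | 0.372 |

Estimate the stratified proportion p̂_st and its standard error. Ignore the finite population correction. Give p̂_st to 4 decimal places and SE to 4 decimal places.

p̂_st ≈ 0.4155, SE ≈ 0.0151

N = 7200; stratum weights W_h = N_h/N.
p̂_st = Σ W_h p̂_h = (1950·0.138 + 2450·0.686 + 2800·0.372)/7200 = 0.41547
V̂(p̂_st) = Σ W_h² p̂_h(1−p̂_h)/(n_h−1):
  stratum 1: (1950/7200)²·0.138·0.862/115 = 7.5874e-05
  stratum 2: (2450/7200)²·0.686·0.314/438 = 5.69439e-05
  stratum 3: (2800/7200)²·0.372·0.628/373 = 9.47207e-05
V̂(p̂_st) = 0.000227538; SE = √V̂ = 0.0150844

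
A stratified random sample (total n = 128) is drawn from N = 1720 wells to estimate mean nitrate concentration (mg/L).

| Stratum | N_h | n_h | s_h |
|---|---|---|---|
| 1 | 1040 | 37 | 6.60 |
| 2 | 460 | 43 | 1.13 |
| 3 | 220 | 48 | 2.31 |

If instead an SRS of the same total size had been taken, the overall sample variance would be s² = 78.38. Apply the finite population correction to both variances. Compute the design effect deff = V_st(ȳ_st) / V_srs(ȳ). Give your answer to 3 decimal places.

V̂(ȳ_st) = Σ W_h² (1 − n_h/N_h) s_h²/n_h, with W_h = N_h/N and N = 1720:
  stratum 1: (1040/1720)²·(1 − 37/1040)·6.60²/37 = 0.41511
  stratum 2: (460/1720)²·(1 − 43/460)·1.13²/43 = 0.00192542
  stratum 3: (220/1720)²·(1 − 48/220)·2.31²/48 = 0.00142193
V_st = 0.418458
V_srs = (1 − 128/1720)·78.38/128 = 0.566774
deff = V_st / V_srs = 0.418458/0.566774 = 0.7383

deff ≈ 0.738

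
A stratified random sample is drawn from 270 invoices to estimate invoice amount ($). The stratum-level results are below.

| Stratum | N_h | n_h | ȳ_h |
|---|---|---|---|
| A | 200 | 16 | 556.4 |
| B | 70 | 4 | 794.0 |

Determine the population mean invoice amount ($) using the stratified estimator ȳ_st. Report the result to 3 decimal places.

ȳ_st ≈ 618.000

N = Σ N_h = 270. Stratum weights W_h = N_h/N.
ȳ_st = (200·556.4 + 70·794.0) / 270 = 618.00000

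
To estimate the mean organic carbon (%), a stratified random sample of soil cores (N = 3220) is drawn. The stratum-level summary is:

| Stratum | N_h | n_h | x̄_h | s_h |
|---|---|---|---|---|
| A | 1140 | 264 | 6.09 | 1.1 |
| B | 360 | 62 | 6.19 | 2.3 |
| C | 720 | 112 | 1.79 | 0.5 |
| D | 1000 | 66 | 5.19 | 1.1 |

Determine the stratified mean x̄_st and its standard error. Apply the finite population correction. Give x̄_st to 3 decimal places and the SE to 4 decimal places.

x̄_st ≈ 4.860, SE ≈ 0.0554

x̄_st = Σ W_h x̄_h = (1140·6.09 + 360·6.19 + 720·1.79 + 1000·5.19)/3220 = 4.86019
V̂(x̄_st) = Σ W_h² (1 − n_h/N_h) s_h²/n_h, with W_h = N_h/N and N = 3220:
  stratum A: (1140/3220)²·(1 − 264/1140)·1.1²/264 = 0.000441447
  stratum B: (360/3220)²·(1 − 62/360)·2.3²/62 = 0.000882818
  stratum C: (720/3220)²·(1 − 112/720)·0.5²/112 = 9.42424e-05
  stratum D: (1000/3220)²·(1 − 66/1000)·1.1²/66 = 0.00165149
V̂(x̄_st) = 0.00307
SE(x̄_st) = √0.00307 = 0.0554076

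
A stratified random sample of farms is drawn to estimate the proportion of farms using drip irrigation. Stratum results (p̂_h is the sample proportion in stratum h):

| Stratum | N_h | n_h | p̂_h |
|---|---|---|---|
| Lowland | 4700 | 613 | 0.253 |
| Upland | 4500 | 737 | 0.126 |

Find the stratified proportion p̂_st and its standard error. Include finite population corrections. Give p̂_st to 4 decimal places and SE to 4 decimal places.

N = 9200; stratum weights W_h = N_h/N.
p̂_st = Σ W_h p̂_h = (4700·0.253 + 4500·0.126)/9200 = 0.19088
V̂(p̂_st) = Σ W_h² (1 − n_h/N_h) p̂_h(1−p̂_h)/(n_h−1):
  stratum Lowland: (4700/9200)²·(1 − 613/4700)·0.253·0.747/612 = 7.00836e-05
  stratum Upland: (4500/9200)²·(1 − 737/4500)·0.126·0.874/736 = 2.99347e-05
V̂(p̂_st) = 0.000100018; SE = √V̂ = 0.0100009

p̂_st ≈ 0.1909, SE ≈ 0.0100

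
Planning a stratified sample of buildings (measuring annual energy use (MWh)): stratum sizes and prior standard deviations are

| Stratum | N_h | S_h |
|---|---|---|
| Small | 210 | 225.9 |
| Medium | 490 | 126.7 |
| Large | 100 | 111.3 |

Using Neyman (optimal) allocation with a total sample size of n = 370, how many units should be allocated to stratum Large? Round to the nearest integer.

Neyman allocation: n_h = n · N_h S_h / Σ N_i S_i, with n = 370.
  stratum Small: N_h·S_h = 210·225.9 = 47439.00
  stratum Medium: N_h·S_h = 490·126.7 = 62083.00
  stratum Large: N_h·S_h = 100·111.3 = 11130.00
Σ N_h S_h = 120652.00
n for stratum Large = 370·11130.00/120652.00 = 34.132 → 34

34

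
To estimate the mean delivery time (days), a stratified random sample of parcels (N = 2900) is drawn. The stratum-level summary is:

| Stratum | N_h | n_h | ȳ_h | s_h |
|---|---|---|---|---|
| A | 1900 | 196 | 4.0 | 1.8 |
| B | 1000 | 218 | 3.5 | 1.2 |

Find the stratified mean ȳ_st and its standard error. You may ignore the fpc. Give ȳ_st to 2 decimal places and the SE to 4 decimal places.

ȳ_st ≈ 3.83, SE ≈ 0.0888

ȳ_st = Σ W_h ȳ_h = (1900·4.0 + 1000·3.5)/2900 = 3.82759
V̂(ȳ_st) = Σ W_h² s_h²/n_h, with W_h = N_h/N and N = 2900:
  stratum A: (1900/2900)²·1.8²/196 = 0.00709578
  stratum B: (1000/2900)²·1.2²/218 = 0.000785435
V̂(ȳ_st) = 0.00788121
SE(ȳ_st) = √0.00788121 = 0.0887762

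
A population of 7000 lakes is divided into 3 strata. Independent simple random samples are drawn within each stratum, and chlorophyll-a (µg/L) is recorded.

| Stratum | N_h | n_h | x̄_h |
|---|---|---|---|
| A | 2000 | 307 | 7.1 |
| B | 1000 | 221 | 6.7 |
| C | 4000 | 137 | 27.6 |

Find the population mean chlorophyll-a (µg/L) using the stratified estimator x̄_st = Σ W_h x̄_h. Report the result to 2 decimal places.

x̄_st ≈ 18.76

N = Σ N_h = 7000. Stratum weights W_h = N_h/N.
x̄_st = (2000·7.1 + 1000·6.7 + 4000·27.6) / 7000 = 18.7571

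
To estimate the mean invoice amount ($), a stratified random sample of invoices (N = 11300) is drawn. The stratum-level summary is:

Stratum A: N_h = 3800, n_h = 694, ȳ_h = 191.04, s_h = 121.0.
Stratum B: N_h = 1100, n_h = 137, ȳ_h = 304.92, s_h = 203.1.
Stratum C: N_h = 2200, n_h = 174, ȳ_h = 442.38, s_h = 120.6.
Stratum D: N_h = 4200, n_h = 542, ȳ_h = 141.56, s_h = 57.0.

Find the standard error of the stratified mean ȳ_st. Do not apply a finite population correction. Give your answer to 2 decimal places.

V̂(ȳ_st) = Σ W_h² s_h²/n_h, with W_h = N_h/N and N = 11300:
  stratum A: (3800/11300)²·121.0²/694 = 2.38573
  stratum B: (1100/11300)²·203.1²/137 = 2.85317
  stratum C: (2200/11300)²·120.6²/174 = 3.16836
  stratum D: (4200/11300)²·57.0²/542 = 0.828118
V̂(ȳ_st) = 9.23538
SE(ȳ_st) = √9.23538 = 3.03898

SE(ȳ_st) ≈ 3.04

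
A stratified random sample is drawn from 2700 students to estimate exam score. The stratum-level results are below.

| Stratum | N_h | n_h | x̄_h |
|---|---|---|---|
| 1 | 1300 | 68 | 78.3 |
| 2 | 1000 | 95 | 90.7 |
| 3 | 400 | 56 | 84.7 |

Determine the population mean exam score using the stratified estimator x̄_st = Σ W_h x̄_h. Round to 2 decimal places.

x̄_st ≈ 83.84

N = Σ N_h = 2700. Stratum weights W_h = N_h/N.
x̄_st = (1300·78.3 + 1000·90.7 + 400·84.7) / 2700 = 83.8407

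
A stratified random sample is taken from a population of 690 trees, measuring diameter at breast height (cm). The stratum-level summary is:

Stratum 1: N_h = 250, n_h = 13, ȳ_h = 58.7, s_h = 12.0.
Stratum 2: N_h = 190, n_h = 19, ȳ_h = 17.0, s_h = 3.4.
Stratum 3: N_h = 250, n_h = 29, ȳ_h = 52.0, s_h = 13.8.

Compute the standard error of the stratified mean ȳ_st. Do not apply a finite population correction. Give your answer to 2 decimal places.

V̂(ȳ_st) = Σ W_h² s_h²/n_h, with W_h = N_h/N and N = 690:
  stratum 1: (250/690)²·12.0²/13 = 1.45412
  stratum 2: (190/690)²·3.4²/19 = 0.0461332
  stratum 3: (250/690)²·13.8²/29 = 0.862069
V̂(ȳ_st) = 2.36232
SE(ȳ_st) = √2.36232 = 1.53699

SE(ȳ_st) ≈ 1.54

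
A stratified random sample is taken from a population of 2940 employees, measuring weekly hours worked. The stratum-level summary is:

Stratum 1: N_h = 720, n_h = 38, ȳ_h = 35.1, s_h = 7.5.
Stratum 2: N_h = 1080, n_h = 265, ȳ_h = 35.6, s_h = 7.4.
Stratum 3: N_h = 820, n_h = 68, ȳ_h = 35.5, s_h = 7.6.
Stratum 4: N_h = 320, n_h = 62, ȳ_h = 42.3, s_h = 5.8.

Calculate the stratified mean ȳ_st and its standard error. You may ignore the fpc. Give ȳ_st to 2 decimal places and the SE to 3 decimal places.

ȳ_st ≈ 36.18, SE ≈ 0.435

ȳ_st = Σ W_h ȳ_h = (720·35.1 + 1080·35.6 + 820·35.5 + 320·42.3)/2940 = 36.17891
V̂(ȳ_st) = Σ W_h² s_h²/n_h, with W_h = N_h/N and N = 2940:
  stratum 1: (720/2940)²·7.5²/38 = 0.0887788
  stratum 2: (1080/2940)²·7.4²/265 = 0.027885
  stratum 3: (820/2940)²·7.6²/68 = 0.0660772
  stratum 4: (320/2940)²·5.8²/62 = 0.00642791
V̂(ȳ_st) = 0.189169
SE(ȳ_st) = √0.189169 = 0.434935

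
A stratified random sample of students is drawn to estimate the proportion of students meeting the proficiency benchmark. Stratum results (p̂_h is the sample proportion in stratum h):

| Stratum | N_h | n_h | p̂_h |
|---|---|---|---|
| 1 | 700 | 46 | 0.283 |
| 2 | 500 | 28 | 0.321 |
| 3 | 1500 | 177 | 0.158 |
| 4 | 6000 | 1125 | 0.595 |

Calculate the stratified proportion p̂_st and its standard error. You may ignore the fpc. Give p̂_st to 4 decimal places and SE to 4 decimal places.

N = 8700; stratum weights W_h = N_h/N.
p̂_st = Σ W_h p̂_h = (700·0.283 + 500·0.321 + 1500·0.158 + 6000·0.595)/8700 = 0.47880
V̂(p̂_st) = Σ W_h² p̂_h(1−p̂_h)/(n_h−1):
  stratum 1: (700/8700)²·0.283·0.717/45 = 2.91911e-05
  stratum 2: (500/8700)²·0.321·0.679/27 = 2.66632e-05
  stratum 3: (1500/8700)²·0.158·0.842/176 = 2.24699e-05
  stratum 4: (6000/8700)²·0.595·0.405/1124 = 0.000101969
V̂(p̂_st) = 0.000180294; SE = √V̂ = 0.0134273

p̂_st ≈ 0.4788, SE ≈ 0.0134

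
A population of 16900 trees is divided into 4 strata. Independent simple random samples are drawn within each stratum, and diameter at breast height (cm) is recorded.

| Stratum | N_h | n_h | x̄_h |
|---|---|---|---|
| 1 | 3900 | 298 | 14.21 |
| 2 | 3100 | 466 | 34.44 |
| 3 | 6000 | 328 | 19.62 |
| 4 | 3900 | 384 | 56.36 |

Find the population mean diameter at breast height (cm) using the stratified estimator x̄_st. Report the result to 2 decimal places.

N = Σ N_h = 16900. Stratum weights W_h = N_h/N.
x̄_st = (3900·14.21 + 3100·34.44 + 6000·19.62 + 3900·56.36) / 16900 = 29.5685

x̄_st ≈ 29.57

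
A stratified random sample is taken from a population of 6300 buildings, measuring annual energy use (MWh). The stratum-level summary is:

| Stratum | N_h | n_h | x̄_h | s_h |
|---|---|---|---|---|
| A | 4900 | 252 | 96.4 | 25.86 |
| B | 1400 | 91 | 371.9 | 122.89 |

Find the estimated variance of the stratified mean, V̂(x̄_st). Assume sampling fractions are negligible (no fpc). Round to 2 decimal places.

V̂(x̄_st) ≈ 9.80

V̂(x̄_st) = Σ W_h² s_h²/n_h, with W_h = N_h/N and N = 6300:
  stratum A: (4900/6300)²·25.86²/252 = 1.60534
  stratum B: (1400/6300)²·122.89²/91 = 8.19533
V̂(x̄_st) = 9.80068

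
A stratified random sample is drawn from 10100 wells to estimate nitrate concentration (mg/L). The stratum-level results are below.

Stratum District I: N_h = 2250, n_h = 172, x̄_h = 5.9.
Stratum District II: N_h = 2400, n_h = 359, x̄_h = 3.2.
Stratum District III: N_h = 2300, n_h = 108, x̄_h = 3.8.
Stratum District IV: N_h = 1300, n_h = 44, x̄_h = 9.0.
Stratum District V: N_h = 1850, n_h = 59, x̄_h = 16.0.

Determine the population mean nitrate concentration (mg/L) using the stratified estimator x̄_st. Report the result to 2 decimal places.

N = Σ N_h = 10100. Stratum weights W_h = N_h/N.
x̄_st = (2250·5.9 + 2400·3.2 + 2300·3.8 + 1300·9.0 + 1850·16.0) / 10100 = 7.0292

x̄_st ≈ 7.03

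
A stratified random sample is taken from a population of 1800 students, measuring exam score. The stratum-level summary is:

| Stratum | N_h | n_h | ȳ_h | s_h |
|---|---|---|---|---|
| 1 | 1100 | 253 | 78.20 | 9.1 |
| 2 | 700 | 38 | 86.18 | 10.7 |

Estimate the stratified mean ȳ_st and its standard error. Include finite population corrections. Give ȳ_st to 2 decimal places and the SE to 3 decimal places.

ȳ_st ≈ 81.30, SE ≈ 0.725

ȳ_st = Σ W_h ȳ_h = (1100·78.20 + 700·86.18)/1800 = 81.30333
V̂(ȳ_st) = Σ W_h² (1 − n_h/N_h) s_h²/n_h, with W_h = N_h/N and N = 1800:
  stratum 1: (1100/1800)²·(1 − 253/1100)·9.1²/253 = 0.0941225
  stratum 2: (700/1800)²·(1 − 38/700)·10.7²/38 = 0.430918
V̂(ȳ_st) = 0.525041
SE(ȳ_st) = √0.525041 = 0.724597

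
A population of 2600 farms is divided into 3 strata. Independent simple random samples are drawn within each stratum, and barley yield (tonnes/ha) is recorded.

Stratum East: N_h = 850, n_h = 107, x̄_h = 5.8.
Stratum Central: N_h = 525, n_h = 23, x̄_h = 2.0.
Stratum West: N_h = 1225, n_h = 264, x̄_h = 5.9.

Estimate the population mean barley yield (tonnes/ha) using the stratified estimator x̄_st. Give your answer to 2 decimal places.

N = Σ N_h = 2600. Stratum weights W_h = N_h/N.
x̄_st = (850·5.8 + 525·2.0 + 1225·5.9) / 2600 = 5.0798

x̄_st ≈ 5.08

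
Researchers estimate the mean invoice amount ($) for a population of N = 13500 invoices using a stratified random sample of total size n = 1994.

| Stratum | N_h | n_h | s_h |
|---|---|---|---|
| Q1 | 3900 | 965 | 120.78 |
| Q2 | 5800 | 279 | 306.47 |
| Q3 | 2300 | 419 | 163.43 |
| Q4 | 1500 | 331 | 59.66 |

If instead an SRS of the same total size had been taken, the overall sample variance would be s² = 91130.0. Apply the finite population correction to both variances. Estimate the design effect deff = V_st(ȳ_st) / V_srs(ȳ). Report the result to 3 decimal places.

V̂(ȳ_st) = Σ W_h² (1 − n_h/N_h) s_h²/n_h, with W_h = N_h/N and N = 13500:
  stratum Q1: (3900/13500)²·(1 − 965/3900)·120.78²/965 = 0.949441
  stratum Q2: (5800/13500)²·(1 − 279/5800)·306.47²/279 = 59.1493
  stratum Q3: (2300/13500)²·(1 − 419/2300)·163.43²/419 = 1.51321
  stratum Q4: (1500/13500)²·(1 − 331/1500)·59.66²/331 = 0.103461
V_st = 61.7155
V_srs = (1 − 1994/13500)·91130.0/1994 = 38.9517
deff = V_st / V_srs = 61.7155/38.9517 = 1.5844

deff ≈ 1.584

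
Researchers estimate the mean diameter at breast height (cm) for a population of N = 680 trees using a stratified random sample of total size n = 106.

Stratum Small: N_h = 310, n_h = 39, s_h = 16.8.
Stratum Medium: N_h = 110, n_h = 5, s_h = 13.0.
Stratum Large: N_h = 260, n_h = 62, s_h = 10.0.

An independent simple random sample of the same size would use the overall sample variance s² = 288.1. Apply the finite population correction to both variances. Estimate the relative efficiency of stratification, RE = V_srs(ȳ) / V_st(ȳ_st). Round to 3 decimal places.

RE ≈ 0.981

V̂(ȳ_st) = Σ W_h² (1 − n_h/N_h) s_h²/n_h, with W_h = N_h/N and N = 680:
  stratum Small: (310/680)²·(1 − 39/310)·16.8²/39 = 1.31482
  stratum Medium: (110/680)²·(1 − 5/110)·13.0²/5 = 0.844269
  stratum Large: (260/680)²·(1 − 62/260)·10.0²/62 = 0.179568
V_st = 2.33866
V_srs = (1 − 106/680)·288.1/106 = 2.29425
Relative efficiency = V_srs / V_st = 2.29425/2.33866 = 0.9810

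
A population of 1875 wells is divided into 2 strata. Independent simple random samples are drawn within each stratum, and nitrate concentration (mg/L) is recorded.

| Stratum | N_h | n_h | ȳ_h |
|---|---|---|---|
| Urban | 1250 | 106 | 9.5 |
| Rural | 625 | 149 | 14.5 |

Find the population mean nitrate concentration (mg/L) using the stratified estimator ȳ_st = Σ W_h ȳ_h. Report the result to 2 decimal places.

ȳ_st ≈ 11.17

N = Σ N_h = 1875. Stratum weights W_h = N_h/N.
ȳ_st = (1250·9.5 + 625·14.5) / 1875 = 11.1667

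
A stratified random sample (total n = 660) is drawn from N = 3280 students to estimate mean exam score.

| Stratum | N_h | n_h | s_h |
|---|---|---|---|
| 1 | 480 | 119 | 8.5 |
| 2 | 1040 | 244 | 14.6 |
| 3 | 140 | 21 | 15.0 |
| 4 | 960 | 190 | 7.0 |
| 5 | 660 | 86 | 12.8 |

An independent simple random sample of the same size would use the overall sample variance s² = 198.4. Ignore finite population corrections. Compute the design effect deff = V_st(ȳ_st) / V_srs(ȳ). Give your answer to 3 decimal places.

deff ≈ 0.730

V̂(ȳ_st) = Σ W_h² s_h²/n_h, with W_h = N_h/N and N = 3280:
  stratum 1: (480/3280)²·8.5²/119 = 0.0130025
  stratum 2: (1040/3280)²·14.6²/244 = 0.0878284
  stratum 3: (140/3280)²·15.0²/21 = 0.0195196
  stratum 4: (960/3280)²·7.0²/190 = 0.0220921
  stratum 5: (660/3280)²·12.8²/86 = 0.0771368
V_st = 0.219579
V_srs = s²/n = 198.4/660 = 0.300606
deff = V_st / V_srs = 0.219579/0.300606 = 0.7305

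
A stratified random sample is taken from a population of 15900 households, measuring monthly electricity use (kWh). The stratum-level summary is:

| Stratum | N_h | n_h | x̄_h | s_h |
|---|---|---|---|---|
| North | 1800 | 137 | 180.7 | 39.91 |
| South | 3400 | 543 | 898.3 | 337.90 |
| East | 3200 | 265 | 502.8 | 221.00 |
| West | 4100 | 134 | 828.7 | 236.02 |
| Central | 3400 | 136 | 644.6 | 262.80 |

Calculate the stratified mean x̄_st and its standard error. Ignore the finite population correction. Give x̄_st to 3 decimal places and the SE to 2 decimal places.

x̄_st = Σ W_h x̄_h = (1800·180.7 + 3400·898.3 + 3200·502.8 + 4100·828.7 + 3400·644.6)/15900 = 665.26730
V̂(x̄_st) = Σ W_h² s_h²/n_h, with W_h = N_h/N and N = 15900:
  stratum North: (1800/15900)²·39.91²/137 = 0.149003
  stratum South: (3400/15900)²·337.90²/543 = 9.6148
  stratum East: (3200/15900)²·221.00²/265 = 7.46525
  stratum West: (4100/15900)²·236.02²/134 = 27.6418
  stratum Central: (3400/15900)²·262.80²/136 = 23.2207
V̂(x̄_st) = 68.0916
SE(x̄_st) = √68.0916 = 8.25176

x̄_st ≈ 665.267, SE ≈ 8.25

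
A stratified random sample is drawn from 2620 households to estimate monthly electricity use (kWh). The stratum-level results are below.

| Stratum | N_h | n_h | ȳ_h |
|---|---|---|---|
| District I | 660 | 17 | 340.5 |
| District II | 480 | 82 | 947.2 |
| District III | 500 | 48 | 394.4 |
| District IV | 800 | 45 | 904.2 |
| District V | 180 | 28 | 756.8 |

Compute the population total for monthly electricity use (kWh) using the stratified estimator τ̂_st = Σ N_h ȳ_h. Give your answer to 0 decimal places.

τ̂_st ≈ 1736170

τ̂_st = Σ N_h ȳ_h = 660·340.5 + 480·947.2 + 500·394.4 + 800·904.2 + 180·756.8 = 1736170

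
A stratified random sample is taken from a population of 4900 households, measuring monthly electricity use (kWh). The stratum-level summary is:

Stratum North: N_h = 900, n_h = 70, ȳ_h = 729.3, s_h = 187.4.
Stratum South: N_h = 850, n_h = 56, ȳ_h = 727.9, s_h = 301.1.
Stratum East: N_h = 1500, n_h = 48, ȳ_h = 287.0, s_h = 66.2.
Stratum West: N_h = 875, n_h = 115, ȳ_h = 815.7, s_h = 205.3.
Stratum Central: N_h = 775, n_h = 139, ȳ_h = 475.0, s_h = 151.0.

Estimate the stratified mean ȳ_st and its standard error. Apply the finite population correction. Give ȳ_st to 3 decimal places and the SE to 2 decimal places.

ȳ_st ≈ 568.867, SE ≈ 9.11

ȳ_st = Σ W_h ȳ_h = (900·729.3 + 850·727.9 + 1500·287.0 + 875·815.7 + 775·475.0)/4900 = 568.86684
V̂(ȳ_st) = Σ W_h² (1 − n_h/N_h) s_h²/n_h, with W_h = N_h/N and N = 4900:
  stratum North: (900/4900)²·(1 − 70/900)·187.4²/70 = 15.6088
  stratum South: (850/4900)²·(1 − 56/850)·301.1²/56 = 45.5073
  stratum East: (1500/4900)²·(1 − 48/1500)·66.2²/48 = 8.2821
  stratum West: (875/4900)²·(1 − 115/875)·205.3²/115 = 10.151
  stratum Central: (775/4900)²·(1 − 139/775)·151.0²/139 = 3.36749
V̂(ȳ_st) = 82.9167
SE(ȳ_st) = √82.9167 = 9.10586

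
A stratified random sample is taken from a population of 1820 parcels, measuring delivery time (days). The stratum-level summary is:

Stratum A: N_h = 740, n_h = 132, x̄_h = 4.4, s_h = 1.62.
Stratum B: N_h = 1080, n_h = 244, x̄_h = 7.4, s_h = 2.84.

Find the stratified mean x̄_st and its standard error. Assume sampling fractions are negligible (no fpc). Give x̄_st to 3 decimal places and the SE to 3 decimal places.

x̄_st = Σ W_h x̄_h = (740·4.4 + 1080·7.4)/1820 = 6.18022
V̂(x̄_st) = Σ W_h² s_h²/n_h, with W_h = N_h/N and N = 1820:
  stratum A: (740/1820)²·1.62²/132 = 0.00328683
  stratum B: (1080/1820)²·2.84²/244 = 0.01164
V̂(x̄_st) = 0.0149268
SE(x̄_st) = √0.0149268 = 0.122175

x̄_st ≈ 6.180, SE ≈ 0.122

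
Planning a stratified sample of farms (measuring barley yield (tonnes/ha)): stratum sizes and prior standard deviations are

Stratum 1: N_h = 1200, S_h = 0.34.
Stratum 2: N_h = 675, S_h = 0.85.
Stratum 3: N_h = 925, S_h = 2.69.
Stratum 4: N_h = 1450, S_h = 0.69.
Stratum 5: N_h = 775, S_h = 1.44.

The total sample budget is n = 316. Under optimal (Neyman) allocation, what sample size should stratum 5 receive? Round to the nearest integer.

63

Neyman allocation: n_h = n · N_h S_h / Σ N_i S_i, with n = 316.
  stratum 1: N_h·S_h = 1200·0.34 = 408.00
  stratum 2: N_h·S_h = 675·0.85 = 573.75
  stratum 3: N_h·S_h = 925·2.69 = 2488.25
  stratum 4: N_h·S_h = 1450·0.69 = 1000.50
  stratum 5: N_h·S_h = 775·1.44 = 1116.00
Σ N_h S_h = 5586.50
n for stratum 5 = 316·1116.00/5586.50 = 63.126 → 63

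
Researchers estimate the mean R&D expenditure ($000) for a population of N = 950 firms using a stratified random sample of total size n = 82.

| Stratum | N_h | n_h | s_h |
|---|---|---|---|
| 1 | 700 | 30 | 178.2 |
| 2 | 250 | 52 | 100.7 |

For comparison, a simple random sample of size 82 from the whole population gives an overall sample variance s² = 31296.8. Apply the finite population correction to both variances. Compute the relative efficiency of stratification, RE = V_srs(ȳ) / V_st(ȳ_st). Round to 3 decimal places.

V̂(ȳ_st) = Σ W_h² (1 − n_h/N_h) s_h²/n_h, with W_h = N_h/N and N = 950:
  stratum 1: (700/950)²·(1 − 30/700)·178.2²/30 = 550.072
  stratum 2: (250/950)²·(1 − 52/250)·100.7²/52 = 10.6958
V_st = 560.768
V_srs = (1 − 82/950)·31296.8/82 = 348.724
Relative efficiency = V_srs / V_st = 348.724/560.768 = 0.6219

RE ≈ 0.622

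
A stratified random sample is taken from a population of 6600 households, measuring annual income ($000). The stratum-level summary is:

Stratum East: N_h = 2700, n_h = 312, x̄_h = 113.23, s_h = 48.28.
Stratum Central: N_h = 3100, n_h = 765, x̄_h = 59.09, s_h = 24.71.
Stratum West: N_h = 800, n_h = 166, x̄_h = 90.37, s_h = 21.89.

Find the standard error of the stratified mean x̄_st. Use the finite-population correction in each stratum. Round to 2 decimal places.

SE(x̄_st) ≈ 1.13

V̂(x̄_st) = Σ W_h² (1 − n_h/N_h) s_h²/n_h, with W_h = N_h/N and N = 6600:
  stratum East: (2700/6600)²·(1 − 312/2700)·48.28²/312 = 1.10583
  stratum Central: (3100/6600)²·(1 − 765/3100)·24.71²/765 = 0.132631
  stratum West: (800/6600)²·(1 − 166/800)·21.89²/166 = 0.0336105
V̂(x̄_st) = 1.27208
SE(x̄_st) = √1.27208 = 1.12786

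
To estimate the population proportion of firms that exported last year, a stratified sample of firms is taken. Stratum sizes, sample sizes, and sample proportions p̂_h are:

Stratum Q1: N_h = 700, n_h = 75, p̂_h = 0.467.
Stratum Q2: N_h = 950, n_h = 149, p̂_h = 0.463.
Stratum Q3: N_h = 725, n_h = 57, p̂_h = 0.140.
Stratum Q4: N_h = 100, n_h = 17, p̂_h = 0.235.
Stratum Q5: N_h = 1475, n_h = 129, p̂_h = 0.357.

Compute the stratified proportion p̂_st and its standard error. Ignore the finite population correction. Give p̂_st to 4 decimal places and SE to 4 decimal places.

p̂_st ≈ 0.3591, SE ≈ 0.0231

N = 3950; stratum weights W_h = N_h/N.
p̂_st = Σ W_h p̂_h = (700·0.467 + 950·0.463 + 725·0.140 + 100·0.235 + 1475·0.357)/3950 = 0.35907
V̂(p̂_st) = Σ W_h² p̂_h(1−p̂_h)/(n_h−1):
  stratum Q1: (700/3950)²·0.467·0.533/74 = 0.000105637
  stratum Q2: (950/3950)²·0.463·0.537/148 = 9.71732e-05
  stratum Q3: (725/3950)²·0.140·0.860/56 = 7.24303e-05
  stratum Q4: (100/3950)²·0.235·0.765/16 = 7.20137e-06
  stratum Q5: (1475/3950)²·0.357·0.643/128 = 0.000250069
V̂(p̂_st) = 0.00053251; SE = √V̂ = 0.0230762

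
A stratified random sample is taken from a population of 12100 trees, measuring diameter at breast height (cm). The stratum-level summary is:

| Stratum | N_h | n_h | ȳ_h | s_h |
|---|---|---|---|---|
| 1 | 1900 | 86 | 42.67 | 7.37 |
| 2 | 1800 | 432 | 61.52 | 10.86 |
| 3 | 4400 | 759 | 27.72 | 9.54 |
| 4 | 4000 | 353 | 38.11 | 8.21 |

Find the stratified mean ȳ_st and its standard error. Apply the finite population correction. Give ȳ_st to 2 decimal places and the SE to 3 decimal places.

ȳ_st = Σ W_h ȳ_h = (1900·42.67 + 1800·61.52 + 4400·27.72 + 4000·38.11)/12100 = 38.53033
V̂(ȳ_st) = Σ W_h² (1 − n_h/N_h) s_h²/n_h, with W_h = N_h/N and N = 12100:
  stratum 1: (1900/12100)²·(1 − 86/1900)·7.37²/86 = 0.0148681
  stratum 2: (1800/12100)²·(1 − 432/1800)·10.86²/432 = 0.0045916
  stratum 3: (4400/12100)²·(1 − 759/4400)·9.54²/759 = 0.0131207
  stratum 4: (4000/12100)²·(1 − 353/4000)·8.21²/353 = 0.0190255
V̂(ȳ_st) = 0.051606
SE(ȳ_st) = √0.051606 = 0.227169

ȳ_st ≈ 38.53, SE ≈ 0.227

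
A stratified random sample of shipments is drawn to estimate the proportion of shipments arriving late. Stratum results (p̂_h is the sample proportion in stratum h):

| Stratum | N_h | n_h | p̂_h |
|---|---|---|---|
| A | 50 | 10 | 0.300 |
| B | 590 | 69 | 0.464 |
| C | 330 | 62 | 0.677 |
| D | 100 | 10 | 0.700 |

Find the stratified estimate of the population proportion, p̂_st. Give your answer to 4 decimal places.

N = 1070; stratum weights W_h = N_h/N.
p̂_st = Σ W_h p̂_h = (50·0.300 + 590·0.464 + 330·0.677 + 100·0.700)/1070 = 0.54408

p̂_st ≈ 0.5441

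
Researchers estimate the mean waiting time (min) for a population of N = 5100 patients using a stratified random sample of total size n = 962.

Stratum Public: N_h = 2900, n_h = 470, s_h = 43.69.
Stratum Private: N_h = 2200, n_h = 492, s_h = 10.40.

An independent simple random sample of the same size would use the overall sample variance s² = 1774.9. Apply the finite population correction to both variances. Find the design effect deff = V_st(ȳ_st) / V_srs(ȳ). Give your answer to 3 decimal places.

deff ≈ 0.756

V̂(ȳ_st) = Σ W_h² (1 − n_h/N_h) s_h²/n_h, with W_h = N_h/N and N = 5100:
  stratum Public: (2900/5100)²·(1 − 470/2900)·43.69²/470 = 1.10035
  stratum Private: (2200/5100)²·(1 − 492/2200)·10.40²/492 = 0.0317594
V_st = 1.13211
V_srs = (1 − 962/5100)·1774.9/962 = 1.49699
deff = V_st / V_srs = 1.13211/1.49699 = 0.7563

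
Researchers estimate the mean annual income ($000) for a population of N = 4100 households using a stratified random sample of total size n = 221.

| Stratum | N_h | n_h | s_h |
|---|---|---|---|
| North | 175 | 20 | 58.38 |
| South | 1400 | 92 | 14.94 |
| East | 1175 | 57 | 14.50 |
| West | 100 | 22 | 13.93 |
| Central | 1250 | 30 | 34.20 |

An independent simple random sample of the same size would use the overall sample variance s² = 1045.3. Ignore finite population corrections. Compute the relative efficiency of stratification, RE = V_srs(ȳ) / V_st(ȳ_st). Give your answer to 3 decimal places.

V̂(ȳ_st) = Σ W_h² s_h²/n_h, with W_h = N_h/N and N = 4100:
  stratum North: (175/4100)²·58.38²/20 = 0.310461
  stratum South: (1400/4100)²·14.94²/92 = 0.28288
  stratum East: (1175/4100)²·14.50²/57 = 0.302949
  stratum West: (100/4100)²·13.93²/22 = 0.00524701
  stratum Central: (1250/4100)²·34.20²/30 = 3.62396
V_st = 4.5255
V_srs = s²/n = 1045.3/221 = 4.72986
Relative efficiency = V_srs / V_st = 4.72986/4.5255 = 1.0452

RE ≈ 1.045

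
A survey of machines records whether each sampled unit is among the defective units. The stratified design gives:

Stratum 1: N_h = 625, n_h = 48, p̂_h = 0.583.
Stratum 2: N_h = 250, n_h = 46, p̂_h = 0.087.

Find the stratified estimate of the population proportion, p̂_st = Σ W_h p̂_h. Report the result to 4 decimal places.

p̂_st ≈ 0.4413

N = 875; stratum weights W_h = N_h/N.
p̂_st = Σ W_h p̂_h = (625·0.583 + 250·0.087)/875 = 0.44129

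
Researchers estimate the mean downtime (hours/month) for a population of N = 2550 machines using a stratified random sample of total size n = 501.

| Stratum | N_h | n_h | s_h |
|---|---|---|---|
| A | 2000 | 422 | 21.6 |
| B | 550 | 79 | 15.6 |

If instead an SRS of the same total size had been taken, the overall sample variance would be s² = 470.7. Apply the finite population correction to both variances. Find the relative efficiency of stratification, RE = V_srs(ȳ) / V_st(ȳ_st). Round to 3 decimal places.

V̂(ȳ_st) = Σ W_h² (1 − n_h/N_h) s_h²/n_h, with W_h = N_h/N and N = 2550:
  stratum A: (2000/2550)²·(1 − 422/2000)·21.6²/422 = 0.536601
  stratum B: (550/2550)²·(1 − 79/550)·15.6²/79 = 0.122723
V_st = 0.659324
V_srs = (1 − 501/2550)·470.7/501 = 0.754933
Relative efficiency = V_srs / V_st = 0.754933/0.659324 = 1.1450

RE ≈ 1.145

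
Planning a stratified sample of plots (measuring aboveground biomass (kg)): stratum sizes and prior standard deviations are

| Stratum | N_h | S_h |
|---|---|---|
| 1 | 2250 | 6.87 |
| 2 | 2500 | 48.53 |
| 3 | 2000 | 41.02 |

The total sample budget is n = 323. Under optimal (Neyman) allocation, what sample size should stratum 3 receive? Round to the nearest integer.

Neyman allocation: n_h = n · N_h S_h / Σ N_i S_i, with n = 323.
  stratum 1: N_h·S_h = 2250·6.87 = 15457.50
  stratum 2: N_h·S_h = 2500·48.53 = 121325.00
  stratum 3: N_h·S_h = 2000·41.02 = 82040.00
Σ N_h S_h = 218822.50
n for stratum 3 = 323·82040.00/218822.50 = 121.098 → 121

121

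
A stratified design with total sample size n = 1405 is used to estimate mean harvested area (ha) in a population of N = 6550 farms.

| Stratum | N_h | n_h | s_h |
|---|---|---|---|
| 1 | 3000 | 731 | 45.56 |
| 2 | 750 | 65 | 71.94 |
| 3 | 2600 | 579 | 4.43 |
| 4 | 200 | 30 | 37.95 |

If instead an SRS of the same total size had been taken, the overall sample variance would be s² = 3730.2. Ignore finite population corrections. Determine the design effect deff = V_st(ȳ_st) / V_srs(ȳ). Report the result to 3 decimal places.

V̂(ȳ_st) = Σ W_h² s_h²/n_h, with W_h = N_h/N and N = 6550:
  stratum 1: (3000/6550)²·45.56²/731 = 0.595676
  stratum 2: (750/6550)²·71.94²/65 = 1.04392
  stratum 3: (2600/6550)²·4.43²/579 = 0.00534064
  stratum 4: (200/6550)²·37.95²/30 = 0.0447589
V_st = 1.6897
V_srs = s²/n = 3730.2/1405 = 2.65495
deff = V_st / V_srs = 1.6897/2.65495 = 0.6364

deff ≈ 0.636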